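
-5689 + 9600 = 3911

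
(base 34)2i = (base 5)321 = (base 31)2o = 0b1010110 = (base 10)86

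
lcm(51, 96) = 1632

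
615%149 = 19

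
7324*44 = 322256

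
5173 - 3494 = 1679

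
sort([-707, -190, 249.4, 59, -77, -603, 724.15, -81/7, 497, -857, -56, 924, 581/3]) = [-857, -707, -603, -190, -77, -56, -81/7, 59, 581/3, 249.4, 497, 724.15, 924]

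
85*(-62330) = -5298050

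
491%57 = 35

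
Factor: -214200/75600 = -1*2^(-1)*3^(-1)*17^1 = -17/6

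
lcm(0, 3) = 0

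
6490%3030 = 430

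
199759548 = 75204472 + 124555076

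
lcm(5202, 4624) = 41616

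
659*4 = 2636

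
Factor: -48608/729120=-1 * 3^(-1) * 5^(-1)=-1/15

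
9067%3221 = 2625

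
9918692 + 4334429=14253121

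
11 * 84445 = 928895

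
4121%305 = 156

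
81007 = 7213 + 73794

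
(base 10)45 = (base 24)1l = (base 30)1f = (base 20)25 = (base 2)101101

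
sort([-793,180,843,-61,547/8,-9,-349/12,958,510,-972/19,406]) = [-793,-61,-972/19,-349/12,-9,547/8,180,406,510,843,958]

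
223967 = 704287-480320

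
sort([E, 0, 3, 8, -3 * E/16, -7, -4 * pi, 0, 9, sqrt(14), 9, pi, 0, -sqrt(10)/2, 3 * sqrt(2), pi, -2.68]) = [-4 * pi, -7, -2.68, -sqrt(10)/2, -3 * E/16, 0, 0, 0, E, 3, pi, pi, sqrt(14), 3 * sqrt(2), 8, 9, 9]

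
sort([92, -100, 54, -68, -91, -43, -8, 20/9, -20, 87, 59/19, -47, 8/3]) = [-100, -91, -68, -47, -43, -20, -8, 20/9, 8/3, 59/19, 54, 87, 92]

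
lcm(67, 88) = 5896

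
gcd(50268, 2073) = 3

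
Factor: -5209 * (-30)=2^1 * 3^1 * 5^1 * 5209^1=156270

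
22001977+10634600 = 32636577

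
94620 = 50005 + 44615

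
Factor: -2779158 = -1*2^1*3^1*479^1*967^1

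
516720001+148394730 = 665114731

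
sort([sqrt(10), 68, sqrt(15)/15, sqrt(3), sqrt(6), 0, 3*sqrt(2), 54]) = [0, sqrt(15)/15, sqrt(3), sqrt(6), sqrt(10), 3*sqrt(2), 54, 68]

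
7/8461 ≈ 0.000827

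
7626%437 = 197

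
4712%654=134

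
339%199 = 140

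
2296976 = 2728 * 842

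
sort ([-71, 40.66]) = [-71, 40.66]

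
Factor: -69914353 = -1 * 17^1 * 4112609^1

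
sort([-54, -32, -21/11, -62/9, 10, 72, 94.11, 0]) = [-54, -32, -62/9, -21/11, 0, 10, 72, 94.11]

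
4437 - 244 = 4193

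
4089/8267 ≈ 0.495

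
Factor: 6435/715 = 3^2 = 9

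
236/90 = 118/45 ≈ 2.62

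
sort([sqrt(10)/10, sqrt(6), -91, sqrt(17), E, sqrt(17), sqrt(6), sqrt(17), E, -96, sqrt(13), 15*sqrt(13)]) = [-96, -91, sqrt(10)/10, sqrt(6), sqrt(6), E, E, sqrt(13), sqrt(17), sqrt(17), sqrt(17), 15*sqrt(13)]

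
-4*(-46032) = 184128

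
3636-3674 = -38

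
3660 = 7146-3486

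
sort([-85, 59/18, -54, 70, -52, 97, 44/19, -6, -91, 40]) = [-91, -85, -54, -52, -6, 44/19, 59/18, 40, 70, 97]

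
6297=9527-3230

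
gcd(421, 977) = 1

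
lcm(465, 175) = 16275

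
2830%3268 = 2830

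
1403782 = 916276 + 487506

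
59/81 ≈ 0.728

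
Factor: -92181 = -1*3^1*30727^1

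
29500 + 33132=62632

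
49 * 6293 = 308357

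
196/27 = 7 + 7/27 ≈ 7.26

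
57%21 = 15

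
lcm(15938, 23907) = 47814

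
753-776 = -23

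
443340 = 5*88668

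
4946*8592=42496032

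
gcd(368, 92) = 92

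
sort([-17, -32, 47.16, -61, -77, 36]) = [-77, -61, -32, -17, 36, 47.16]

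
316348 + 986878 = 1303226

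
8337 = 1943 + 6394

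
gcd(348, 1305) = 87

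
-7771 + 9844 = 2073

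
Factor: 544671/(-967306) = -1 * 2^(-1) * 3^3 * 151^(-1) * 3203^(-1) * 20173^1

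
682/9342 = 341/4671 ≈ 0.0730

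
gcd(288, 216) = 72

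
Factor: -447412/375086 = -1*2^1*7^1*19^1*223^(-1) = -266/223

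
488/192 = 2 + 13/24 ≈ 2.54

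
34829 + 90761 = 125590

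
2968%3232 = 2968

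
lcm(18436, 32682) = 719004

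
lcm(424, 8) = 424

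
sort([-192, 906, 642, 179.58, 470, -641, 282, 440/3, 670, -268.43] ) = [-641, -268.43, -192, 440/3, 179.58, 282, 470, 642, 670, 906] 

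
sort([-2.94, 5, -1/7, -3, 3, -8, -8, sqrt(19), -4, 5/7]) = [-8, -8, -4, -3, -2.94, -1/7, 5/7, 3, sqrt(19), 5]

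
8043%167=27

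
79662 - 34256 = 45406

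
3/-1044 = -1/348 ≈ -0.00287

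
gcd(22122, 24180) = 6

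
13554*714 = 9677556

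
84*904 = 75936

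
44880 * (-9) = -403920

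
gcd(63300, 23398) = 2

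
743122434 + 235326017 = 978448451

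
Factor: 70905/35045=3^1*29^1*43^(-1)=87/43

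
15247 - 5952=9295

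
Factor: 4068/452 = 3^2 = 9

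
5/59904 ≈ 0.0000835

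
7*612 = 4284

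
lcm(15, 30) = 30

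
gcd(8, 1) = 1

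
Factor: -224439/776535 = -1*5^(-1)*79^1*947^1*51769^(-1) = -74813/258845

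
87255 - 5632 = 81623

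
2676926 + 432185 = 3109111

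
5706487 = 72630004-66923517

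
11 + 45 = 56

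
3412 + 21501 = 24913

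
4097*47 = 192559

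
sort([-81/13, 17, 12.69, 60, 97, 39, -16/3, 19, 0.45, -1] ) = [-81/13, -16/3, -1, 0.45, 12.69, 17, 19, 39, 60, 97] 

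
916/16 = 57 + 1/4 = 57.25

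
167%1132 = 167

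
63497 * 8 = 507976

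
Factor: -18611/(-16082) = 2^(-1)*11^(-1)*17^(-1)*37^1*43^(-1)*503^1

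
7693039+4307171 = 12000210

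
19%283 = 19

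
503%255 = 248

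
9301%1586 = 1371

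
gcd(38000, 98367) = 1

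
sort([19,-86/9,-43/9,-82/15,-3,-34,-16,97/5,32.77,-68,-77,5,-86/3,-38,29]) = [-77,-68,-38,-34,-86/3,-16,-86/9,-82/15,-43/9,-3,5,19,97/5,29,32.77]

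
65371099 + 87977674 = 153348773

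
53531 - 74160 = -20629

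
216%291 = 216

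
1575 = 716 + 859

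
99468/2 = 49734 = 49734.00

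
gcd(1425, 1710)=285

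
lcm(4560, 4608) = 437760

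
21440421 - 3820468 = 17619953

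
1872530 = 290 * 6457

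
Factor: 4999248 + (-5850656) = -1*2^4*127^1*419^1 = -851408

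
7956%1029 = 753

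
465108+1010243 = 1475351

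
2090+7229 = 9319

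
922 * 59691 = 55035102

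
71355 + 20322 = 91677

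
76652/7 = 10950+2/7 ≈ 10950.29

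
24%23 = 1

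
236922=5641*42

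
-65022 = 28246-93268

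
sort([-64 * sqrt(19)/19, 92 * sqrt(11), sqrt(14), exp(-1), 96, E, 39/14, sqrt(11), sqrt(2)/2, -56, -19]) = [-56, -19, -64 * sqrt(19)/19, exp(-1), sqrt(2)/2, E, 39/14, sqrt(11), sqrt(14), 96, 92 * sqrt(11)]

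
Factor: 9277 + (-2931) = 2^1 * 19^1 * 167^1 = 6346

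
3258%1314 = 630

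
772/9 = 85 + 7/9 ≈ 85.78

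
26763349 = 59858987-33095638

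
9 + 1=10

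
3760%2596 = 1164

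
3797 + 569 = 4366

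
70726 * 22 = 1555972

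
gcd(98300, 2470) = 10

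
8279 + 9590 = 17869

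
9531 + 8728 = 18259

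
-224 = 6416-6640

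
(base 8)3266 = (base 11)1322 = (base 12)bb2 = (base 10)1718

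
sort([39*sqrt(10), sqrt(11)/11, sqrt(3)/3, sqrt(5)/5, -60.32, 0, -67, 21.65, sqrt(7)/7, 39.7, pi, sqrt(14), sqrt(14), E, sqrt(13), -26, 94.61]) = [-67, -60.32, -26, 0, sqrt(11)/11, sqrt(7)/7, sqrt(5)/5, sqrt(3)/3, E, pi, sqrt(13), sqrt(14), sqrt(14), 21.65, 39.7, 94.61, 39*sqrt(10)]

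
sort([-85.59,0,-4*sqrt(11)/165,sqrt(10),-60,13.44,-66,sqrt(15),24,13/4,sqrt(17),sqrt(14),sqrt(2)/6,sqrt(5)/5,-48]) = [-85.59,-66,-60,-48,-4*sqrt(11)/165,0,sqrt(2)/6,sqrt(5)/5,sqrt(10),13/4,sqrt(14),sqrt(15),sqrt(17),13.44,24]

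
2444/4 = 611 = 611.00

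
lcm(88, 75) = 6600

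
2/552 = 1/276 ≈ 0.00362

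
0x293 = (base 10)659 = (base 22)17l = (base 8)1223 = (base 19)1fd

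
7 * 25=175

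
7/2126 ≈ 0.00329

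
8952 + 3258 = 12210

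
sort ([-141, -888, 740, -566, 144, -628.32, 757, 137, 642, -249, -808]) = [-888, -808, -628.32, -566, -249, -141, 137, 144, 642, 740, 757]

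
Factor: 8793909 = 3^2*409^1*2389^1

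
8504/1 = 8504 = 8504.00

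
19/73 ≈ 0.260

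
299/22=13 + 13/22 ≈ 13.59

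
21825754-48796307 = -26970553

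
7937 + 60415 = 68352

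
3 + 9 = 12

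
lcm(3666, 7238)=282282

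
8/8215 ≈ 0.000974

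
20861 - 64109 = -43248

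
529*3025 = 1600225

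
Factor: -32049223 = -1*163^1*353^1*557^1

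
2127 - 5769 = -3642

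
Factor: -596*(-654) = 2^3*3^1*109^1*149^1 = 389784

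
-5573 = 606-6179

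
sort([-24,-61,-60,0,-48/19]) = [-61,-60,-24,-48/19,0]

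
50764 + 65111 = 115875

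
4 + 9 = 13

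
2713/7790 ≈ 0.348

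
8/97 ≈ 0.0825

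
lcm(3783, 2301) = 223197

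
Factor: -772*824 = -1*2^5*103^1*193^1 = -636128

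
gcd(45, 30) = 15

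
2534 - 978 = 1556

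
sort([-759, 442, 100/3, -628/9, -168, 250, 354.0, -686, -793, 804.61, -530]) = [-793, -759, -686, -530, -168, -628/9, 100/3, 250, 354.0, 442, 804.61]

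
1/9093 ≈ 0.000110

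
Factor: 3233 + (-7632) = -1 * 53^1 * 83^1 = -4399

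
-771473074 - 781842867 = -1553315941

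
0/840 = 0 = 0.00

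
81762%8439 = 5811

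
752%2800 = 752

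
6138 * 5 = 30690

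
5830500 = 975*5980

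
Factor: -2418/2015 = -1*2^1*3^1*5^(-1) = -6/5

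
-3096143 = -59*52477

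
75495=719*105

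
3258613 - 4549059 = -1290446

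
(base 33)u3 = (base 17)377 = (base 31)111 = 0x3e1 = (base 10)993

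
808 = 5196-4388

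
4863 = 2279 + 2584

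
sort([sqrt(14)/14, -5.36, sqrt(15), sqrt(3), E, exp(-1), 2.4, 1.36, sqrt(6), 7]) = [-5.36, sqrt(14)/14, exp(-1), 1.36, sqrt(3), 2.4, sqrt(6), E, sqrt(15), 7]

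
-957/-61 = 15 + 42/61 ≈ 15.69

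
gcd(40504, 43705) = 1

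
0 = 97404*0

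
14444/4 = 3611 = 3611.00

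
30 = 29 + 1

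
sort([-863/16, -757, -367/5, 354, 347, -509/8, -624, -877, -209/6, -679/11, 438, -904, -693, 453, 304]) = [-904, -877, -757, -693, -624, -367/5, -509/8, -679/11, -863/16, -209/6, 304, 347, 354, 438, 453]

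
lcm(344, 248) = 10664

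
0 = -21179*0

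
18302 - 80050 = -61748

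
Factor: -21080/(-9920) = 2^(-3) * 17^1 = 17/8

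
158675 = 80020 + 78655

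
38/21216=19/10608 ≈ 0.00179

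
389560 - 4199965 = -3810405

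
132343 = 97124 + 35219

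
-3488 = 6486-9974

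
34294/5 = 6858 + 4/5 = 6858.80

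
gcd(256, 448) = 64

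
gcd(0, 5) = 5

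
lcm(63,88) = 5544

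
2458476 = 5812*423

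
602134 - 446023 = 156111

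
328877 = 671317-342440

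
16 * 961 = 15376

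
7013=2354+4659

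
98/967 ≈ 0.101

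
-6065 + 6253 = 188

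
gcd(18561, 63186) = 3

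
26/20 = 13/10 = 1.30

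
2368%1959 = 409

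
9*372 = 3348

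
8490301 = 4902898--3587403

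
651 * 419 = 272769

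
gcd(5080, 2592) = 8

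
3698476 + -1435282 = 2263194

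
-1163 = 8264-9427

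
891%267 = 90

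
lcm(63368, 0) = 0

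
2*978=1956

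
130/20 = 6 + 1/2 = 6.50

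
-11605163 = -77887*149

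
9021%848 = 541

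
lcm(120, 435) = 3480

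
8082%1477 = 697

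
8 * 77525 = 620200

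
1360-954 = 406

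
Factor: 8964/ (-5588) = -1*3^3*11^ (-1)*83^1*127^ (-1) = -2241/1397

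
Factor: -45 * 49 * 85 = -1 * 3^2 * 5^2 * 7^2 * 17^1 = -187425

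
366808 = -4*(-91702)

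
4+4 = 8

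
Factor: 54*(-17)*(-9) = 2^1*3^5*17^1 = 8262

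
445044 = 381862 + 63182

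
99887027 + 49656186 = 149543213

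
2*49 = 98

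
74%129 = 74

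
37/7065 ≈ 0.00524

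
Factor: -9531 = -1*3^3*353^1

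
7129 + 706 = 7835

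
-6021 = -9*669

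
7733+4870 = 12603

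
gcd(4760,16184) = 952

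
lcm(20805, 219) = 20805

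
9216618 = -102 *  (-90359) 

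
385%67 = 50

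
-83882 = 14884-98766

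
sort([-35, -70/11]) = [-35, -70/11]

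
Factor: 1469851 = 1469851^1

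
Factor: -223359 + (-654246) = -1*3^1*5^1*41^1*1427^1 = -877605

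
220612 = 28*7879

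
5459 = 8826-3367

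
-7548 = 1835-9383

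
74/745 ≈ 0.0993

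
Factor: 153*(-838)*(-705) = 2^1*3^3*5^1*17^1*47^1*419^1 = 90390870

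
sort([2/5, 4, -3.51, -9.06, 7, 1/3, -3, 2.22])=[-9.06, -3.51, -3, 1/3, 2/5, 2.22, 4, 7]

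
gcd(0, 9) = 9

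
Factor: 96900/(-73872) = -1*2^(-2)*3^(-4)*5^2*17^1 = -425/324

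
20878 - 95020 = -74142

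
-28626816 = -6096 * 4696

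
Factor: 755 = 5^1 * 151^1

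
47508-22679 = 24829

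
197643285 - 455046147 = -257402862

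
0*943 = 0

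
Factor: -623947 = -1 * 623947^1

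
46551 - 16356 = 30195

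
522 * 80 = 41760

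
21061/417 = 50 + 211/417 ≈ 50.51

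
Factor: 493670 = 2^1*5^1*49367^1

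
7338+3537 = 10875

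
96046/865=111 + 31/865 ≈ 111.04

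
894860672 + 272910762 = 1167771434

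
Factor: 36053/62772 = 2^(-2)*3^(-1)*31^1*1163^1*5231^(-1)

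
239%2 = 1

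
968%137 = 9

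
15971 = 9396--6575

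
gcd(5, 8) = 1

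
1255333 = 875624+379709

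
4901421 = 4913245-11824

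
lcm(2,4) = 4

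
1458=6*243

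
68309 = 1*68309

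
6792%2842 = 1108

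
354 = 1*354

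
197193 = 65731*3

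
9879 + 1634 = 11513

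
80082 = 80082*1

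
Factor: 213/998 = 2^ (-1)*3^1*71^1*499^ (-1) 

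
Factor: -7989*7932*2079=-1*2^2*3^5*7^1*11^1*661^1*2663^1=-131743627092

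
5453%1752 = 197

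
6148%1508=116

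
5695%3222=2473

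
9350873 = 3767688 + 5583185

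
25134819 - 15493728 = 9641091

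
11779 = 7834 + 3945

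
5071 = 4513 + 558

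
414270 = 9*46030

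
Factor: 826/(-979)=-1 * 2^1 * 7^1 * 11^(-1) * 59^1 * 89^(-1)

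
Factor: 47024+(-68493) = -1 * 7^1 * 3067^1 = -21469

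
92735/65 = 18547/13 ≈ 1426.69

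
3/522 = 1/174≈0.00575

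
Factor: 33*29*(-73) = -1*3^1*11^1*29^1*73^1 = -69861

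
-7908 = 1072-8980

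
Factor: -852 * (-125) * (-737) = -1 * 2^2 * 3^1 * 5^3 * 11^1 * 67^1 * 71^1 = -78490500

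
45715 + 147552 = 193267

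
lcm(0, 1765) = 0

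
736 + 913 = 1649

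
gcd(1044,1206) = 18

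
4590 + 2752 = 7342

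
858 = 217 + 641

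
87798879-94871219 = -7072340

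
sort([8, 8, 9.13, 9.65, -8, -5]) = [-8, -5, 8, 8, 9.13, 9.65]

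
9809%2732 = 1613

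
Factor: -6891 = -1*3^1*2297^1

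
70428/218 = 35214/109 ≈ 323.06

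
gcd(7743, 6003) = 87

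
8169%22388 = 8169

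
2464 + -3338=-874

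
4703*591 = 2779473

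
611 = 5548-4937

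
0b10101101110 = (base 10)1390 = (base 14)714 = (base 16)56e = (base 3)1220111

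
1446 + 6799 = 8245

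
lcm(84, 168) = 168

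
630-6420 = -5790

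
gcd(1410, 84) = 6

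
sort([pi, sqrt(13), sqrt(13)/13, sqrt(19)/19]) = [sqrt(19)/19, sqrt(13)/13, pi, sqrt(13)]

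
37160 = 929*40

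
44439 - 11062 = 33377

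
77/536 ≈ 0.144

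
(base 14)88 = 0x78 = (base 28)48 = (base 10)120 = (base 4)1320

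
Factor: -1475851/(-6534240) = 2^(-5) * 3^(-1) * 5^(-1) * 13^1 * 107^1 * 1061^1 * 13613^(-1)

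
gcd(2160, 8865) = 45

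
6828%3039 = 750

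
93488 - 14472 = 79016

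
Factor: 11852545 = 5^1 * 163^1 * 14543^1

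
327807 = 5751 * 57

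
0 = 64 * 0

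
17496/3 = 5832 = 5832.00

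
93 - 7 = 86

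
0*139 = 0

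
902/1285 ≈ 0.702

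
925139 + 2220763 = 3145902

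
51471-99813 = -48342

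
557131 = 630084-72953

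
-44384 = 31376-75760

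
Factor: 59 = 59^1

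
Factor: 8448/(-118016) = -1*3^1*11^1*461^(-1) = -33/461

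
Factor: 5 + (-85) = -1*2^4*5^1 = -80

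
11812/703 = 16 + 564/703 ≈ 16.80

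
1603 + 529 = 2132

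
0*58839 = 0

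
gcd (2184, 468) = 156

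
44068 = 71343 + -27275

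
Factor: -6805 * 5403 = -1 * 3^1 * 5^1 * 1361^1 * 1801^1 = -36767415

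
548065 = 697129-149064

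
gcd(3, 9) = 3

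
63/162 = 7/18≈0.389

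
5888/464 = 12 + 20/29≈12.69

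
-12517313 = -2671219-9846094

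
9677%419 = 40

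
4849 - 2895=1954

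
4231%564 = 283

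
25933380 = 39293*660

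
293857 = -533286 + 827143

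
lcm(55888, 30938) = 1732528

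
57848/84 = 2066/3 ≈ 688.67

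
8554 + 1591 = 10145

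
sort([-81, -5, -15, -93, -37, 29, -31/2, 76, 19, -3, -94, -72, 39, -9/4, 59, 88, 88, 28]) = [-94, -93, -81, -72, -37, -31/2, -15, -5, -3, -9/4, 19, 28, 29, 39, 59, 76, 88, 88]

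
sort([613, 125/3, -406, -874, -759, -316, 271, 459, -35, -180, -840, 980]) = [-874, -840, -759, -406, -316, -180, -35, 125/3, 271, 459, 613, 980]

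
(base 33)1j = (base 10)52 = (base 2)110100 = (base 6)124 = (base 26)20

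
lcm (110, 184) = 10120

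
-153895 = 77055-230950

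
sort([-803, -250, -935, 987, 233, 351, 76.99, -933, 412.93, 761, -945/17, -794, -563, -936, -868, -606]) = [-936, -935, -933, -868, -803, -794, -606, -563, -250, -945/17, 76.99, 233, 351, 412.93, 761, 987]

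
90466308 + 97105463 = 187571771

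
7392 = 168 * 44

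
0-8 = -8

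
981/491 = 1 + 490/491 ≈ 2.00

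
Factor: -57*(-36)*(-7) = -1*2^2*3^3*7^1*19^1 = -14364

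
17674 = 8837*2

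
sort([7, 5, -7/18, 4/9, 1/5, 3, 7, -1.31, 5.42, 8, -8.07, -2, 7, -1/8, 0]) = [-8.07, -2, -1.31, -7/18, -1/8, 0, 1/5, 4/9, 3, 5, 5.42, 7, 7, 7, 8]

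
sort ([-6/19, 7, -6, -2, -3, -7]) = [-7, -6, -3, -2, -6/19, 7]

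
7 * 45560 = 318920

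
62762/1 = 62762 = 62762.00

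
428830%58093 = 22179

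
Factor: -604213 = -1*97^1*6229^1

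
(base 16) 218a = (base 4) 2012022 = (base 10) 8586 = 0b10000110001010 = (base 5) 233321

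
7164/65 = 110 + 14/65 ≈ 110.22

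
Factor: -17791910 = -1 * 2^1 * 5^1 * 1779191^1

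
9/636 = 3/212 ≈ 0.0142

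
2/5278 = 1/2639 ≈ 0.000379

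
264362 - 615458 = -351096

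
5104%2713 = 2391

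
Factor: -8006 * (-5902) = 2^2 * 13^1 * 227^1 * 4003^1 = 47251412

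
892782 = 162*5511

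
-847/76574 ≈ -0.0111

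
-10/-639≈0.0156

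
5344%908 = 804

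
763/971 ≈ 0.786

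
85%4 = 1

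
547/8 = 68+3/8 ≈ 68.38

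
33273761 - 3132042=30141719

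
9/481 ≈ 0.0187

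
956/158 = 6 + 4/79≈6.05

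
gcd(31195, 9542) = 367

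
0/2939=0=0.00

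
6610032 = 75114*88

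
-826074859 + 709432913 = -116641946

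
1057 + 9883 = 10940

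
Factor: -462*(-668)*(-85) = -1*2^3*3^1*5^1*7^1*11^1*17^1*167^1 = -26232360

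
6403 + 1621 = 8024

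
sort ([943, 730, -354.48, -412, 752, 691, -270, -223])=[-412, -354.48, -270, -223, 691, 730, 752, 943]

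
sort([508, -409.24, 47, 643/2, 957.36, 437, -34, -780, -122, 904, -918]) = [-918, -780, -409.24, -122, -34, 47, 643/2, 437, 508, 904, 957.36]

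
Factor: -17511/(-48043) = 3^1*13^1*107^(-1) = 39/107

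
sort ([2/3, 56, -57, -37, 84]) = [-57, -37, 2/3, 56, 84]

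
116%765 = 116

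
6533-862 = 5671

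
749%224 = 77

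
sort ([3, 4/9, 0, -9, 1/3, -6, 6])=[-9, -6, 0, 1/3, 4/9, 3, 6]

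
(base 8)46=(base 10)38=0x26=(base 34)14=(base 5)123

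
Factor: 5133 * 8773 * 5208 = 2^3 * 3^2 * 7^1 * 29^1 * 31^2 * 59^1 * 283^1 = 234525661272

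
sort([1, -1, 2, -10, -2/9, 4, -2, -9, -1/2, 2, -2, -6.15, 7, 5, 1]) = [-10, -9, -6.15, -2, -2, -1, -1/2, -2/9, 1, 1, 2, 2, 4, 5, 7]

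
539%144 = 107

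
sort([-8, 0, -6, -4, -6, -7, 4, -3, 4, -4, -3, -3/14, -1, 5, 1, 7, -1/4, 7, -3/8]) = [-8, -7, -6, -6, -4, -4, -3, -3, -1, -3/8, -1/4, -3/14, 0, 1, 4, 4, 5, 7, 7]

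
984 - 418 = 566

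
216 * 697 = 150552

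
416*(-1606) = -668096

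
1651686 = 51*32386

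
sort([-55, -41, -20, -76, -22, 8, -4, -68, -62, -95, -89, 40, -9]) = [-95, -89, -76, -68, -62, -55, -41, -22, -20, -9, -4, 8, 40]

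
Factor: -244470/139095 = -1 * 2^1 * 3^(-1) * 11^(-1) * 29^1 = -58/33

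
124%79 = 45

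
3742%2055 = 1687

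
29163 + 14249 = 43412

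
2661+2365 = 5026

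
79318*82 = 6504076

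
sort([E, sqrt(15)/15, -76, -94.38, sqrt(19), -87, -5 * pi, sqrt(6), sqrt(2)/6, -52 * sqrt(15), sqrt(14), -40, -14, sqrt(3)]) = [-52 * sqrt(15), -94.38, -87, -76, -40, -5 * pi, -14, sqrt(2)/6, sqrt(15)/15, sqrt(3), sqrt(6), E, sqrt(14), sqrt(19)]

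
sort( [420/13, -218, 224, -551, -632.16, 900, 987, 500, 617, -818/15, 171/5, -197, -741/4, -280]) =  [-632.16, -551, -280, -218, -197, -741/4, -818/15, 420/13, 171/5, 224, 500, 617, 900, 987]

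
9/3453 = 3/1151 ≈ 0.00261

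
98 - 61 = 37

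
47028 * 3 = 141084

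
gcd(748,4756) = 4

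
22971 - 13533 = 9438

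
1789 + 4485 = 6274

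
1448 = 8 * 181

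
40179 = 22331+17848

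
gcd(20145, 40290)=20145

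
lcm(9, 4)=36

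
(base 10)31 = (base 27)14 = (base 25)16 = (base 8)37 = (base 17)1e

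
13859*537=7442283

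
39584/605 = 65 + 259/605 ≈ 65.43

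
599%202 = 195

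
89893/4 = 22473+1/4 = 22473.25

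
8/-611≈-0.0131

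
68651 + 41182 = 109833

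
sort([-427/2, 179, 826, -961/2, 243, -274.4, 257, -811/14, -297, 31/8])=[-961/2, -297, -274.4, -427/2, -811/14, 31/8, 179, 243, 257, 826]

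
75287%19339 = 17270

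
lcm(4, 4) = 4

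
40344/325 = 124+44/325 ≈ 124.14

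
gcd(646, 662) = 2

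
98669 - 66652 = 32017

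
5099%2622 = 2477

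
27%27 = 0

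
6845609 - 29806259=-22960650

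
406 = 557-151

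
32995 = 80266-47271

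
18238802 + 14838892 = 33077694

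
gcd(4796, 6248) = 44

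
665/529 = 1 + 136/529 ≈ 1.26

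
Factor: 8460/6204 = 3^1 * 5^1 * 11^(-1) = 15/11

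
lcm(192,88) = 2112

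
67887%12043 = 7672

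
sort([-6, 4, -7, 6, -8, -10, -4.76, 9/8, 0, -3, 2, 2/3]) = [-10, -8, -7, -6, -4.76, -3, 0, 2/3, 9/8, 2, 4, 6]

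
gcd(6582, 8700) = 6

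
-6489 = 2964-9453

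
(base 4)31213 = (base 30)t1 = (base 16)367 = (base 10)871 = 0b1101100111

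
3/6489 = 1/2163 ≈ 0.000462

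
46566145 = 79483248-32917103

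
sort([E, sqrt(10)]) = [E, sqrt(10)]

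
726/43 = 16 + 38/43≈16.88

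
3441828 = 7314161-3872333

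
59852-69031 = -9179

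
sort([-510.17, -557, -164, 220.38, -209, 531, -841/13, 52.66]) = [-557, -510.17, -209, -164, -841/13, 52.66, 220.38, 531]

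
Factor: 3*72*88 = 2^6*3^3*11^1 = 19008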